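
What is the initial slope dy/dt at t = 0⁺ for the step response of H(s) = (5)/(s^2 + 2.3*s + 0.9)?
IVT: y'(0⁺) = lim_{s→∞} s²·Y(s) = lim_{s→∞} s·H(s).
deg(num) = 0, deg(den) = 2, relative degree = 2 ≥ 2, so s·H(s) → 0. Initial slope = 0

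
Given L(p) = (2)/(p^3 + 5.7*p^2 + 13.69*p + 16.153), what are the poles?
Set denominator = 0: p^3 + 5.7*p^2 + 13.69*p + 16.153 = (p + 2.9)(p^2 + 2.8*p + 5.57) = 0 → Poles: -1.4 + 1.9j, -1.4 - 1.9j, -2.9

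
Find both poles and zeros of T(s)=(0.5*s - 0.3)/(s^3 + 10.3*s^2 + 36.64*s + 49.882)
Set denominator = 0: s^3 + 10.3*s^2 + 36.64*s + 49.882 = (s + 4.9)(s^2 + 5.4*s + 10.18) = 0 → Poles: -2.7 + 1.7j, -2.7 - 1.7j, -4.9
Set numerator = 0: 0.5*s - 0.3 = 0 → Zeros: 0.6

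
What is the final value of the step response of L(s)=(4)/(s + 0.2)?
FVT: lim_{t→∞} y(t) = lim_{s→0} s*Y(s) where Y(s) = L(s)/s.
= lim_{s→0} L(s) = L(0) = num(0)/den(0) = 4/0.2 = 20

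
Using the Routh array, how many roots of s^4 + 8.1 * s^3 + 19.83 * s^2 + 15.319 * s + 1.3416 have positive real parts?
Routh array:
s^4: [1, 19.83, 1.3416]; s^3: [8.1, 15.319]; s^2: [17.9388, 1.3416]; s^1: [14.7132]; s^0: [1.3416]
First column: [1, 8.1, 17.9388, 14.7132, 1.3416]. Sign changes = RHP roots = 0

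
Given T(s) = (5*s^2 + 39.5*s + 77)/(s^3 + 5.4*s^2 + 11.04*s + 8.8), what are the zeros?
Set numerator = 0: 5*s^2 + 39.5*s + 77 = 5*(s + 4.4)(s + 3.5) = 0 → Zeros: -3.5, -4.4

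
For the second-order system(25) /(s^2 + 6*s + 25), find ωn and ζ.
Standard form: ωn²/(s²+2ζωn·s+ωn²).
const=25=ωn² → ωn=5, s coeff=6=2ζωn → ζ=0.6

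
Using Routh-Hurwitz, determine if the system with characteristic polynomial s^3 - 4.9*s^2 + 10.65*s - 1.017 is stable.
Routh array:
s^3: [1, 10.65]; s^2: [-4.9, -1.017]; s^1: [10.4424]; s^0: [-1.017]
First column: [1, -4.9, 10.4424, -1.017]. Sign changes = 3.
No, unstable (3 RHP root(s))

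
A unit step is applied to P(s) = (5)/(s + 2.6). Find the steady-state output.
FVT: lim_{t→∞} y(t) = lim_{s→0} s*Y(s) where Y(s) = P(s)/s.
= lim_{s→0} P(s) = P(0) = num(0)/den(0) = 5/2.6 = 1.923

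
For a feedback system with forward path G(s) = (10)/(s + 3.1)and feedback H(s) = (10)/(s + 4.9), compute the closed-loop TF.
Closed-loop T = G/(1+GH).
Numerator: G_num * H_den = 10*s + 49.
Denominator: G_den * H_den + G_num * H_num = (s^2 + 8*s + 15.19) + (100) = s^2 + 8*s + 115.19.
T(s) = (10*s + 49)/(s^2 + 8*s + 115.19)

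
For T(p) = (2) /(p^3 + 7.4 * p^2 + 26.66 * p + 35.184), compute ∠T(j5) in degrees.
Substitute p = j*5: T(j5) = -0.0133089 - 0.000737328j.
∠T(j5) = atan2(Im, Re) = atan2(-0.000737328, -0.0133089) = -176.83°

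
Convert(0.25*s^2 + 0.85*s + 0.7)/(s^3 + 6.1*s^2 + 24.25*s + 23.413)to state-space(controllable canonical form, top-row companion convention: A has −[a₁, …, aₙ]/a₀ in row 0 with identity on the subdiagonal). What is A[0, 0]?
Reachable canonical form for den = s^3 + 6.1*s^2 + 24.25*s + 23.413: top row of A = -[a₁,a₂,...,aₙ]/a₀, ones on the subdiagonal, zeros elsewhere.
A = [[-6.1, -24.25, -23.413], [1, 0, 0], [0, 1, 0]].
A[0,0] = -6.1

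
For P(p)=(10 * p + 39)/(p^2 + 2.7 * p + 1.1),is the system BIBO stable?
Denominator: p^2 + 2.7*p + 1.1 = (p + 0.5)(p + 2.2). Poles: -0.5, -2.2. All Re(p)<0: Yes (stable)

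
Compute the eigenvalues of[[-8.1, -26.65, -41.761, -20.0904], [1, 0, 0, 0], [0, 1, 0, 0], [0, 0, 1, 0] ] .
Eigenvalues solve det(λI - A) = 0.
Characteristic polynomial: λ^4 + 8.1*λ^3 + 26.65*λ^2 + 41.761*λ + 20.0904 = 0.
Factor: (λ + 0.8)(λ + 3.3)(λ^2 + 4*λ + 7.61) = 0.
Roots: -0.8, -2 + 1.9j, -2 - 1.9j, -3.3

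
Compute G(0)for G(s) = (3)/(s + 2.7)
DC gain = G(0) = num(0)/den(0) = 3/2.7 = 1.111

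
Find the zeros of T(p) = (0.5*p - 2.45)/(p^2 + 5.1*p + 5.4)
Set numerator = 0: 0.5*p - 2.45 = 0 → Zeros: 4.9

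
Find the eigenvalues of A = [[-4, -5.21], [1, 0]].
Eigenvalues solve det(λI - A) = 0.
Characteristic polynomial: λ^2 + 4*λ + 5.21 = 0.
Roots: -2 + 1.1j, -2 - 1.1j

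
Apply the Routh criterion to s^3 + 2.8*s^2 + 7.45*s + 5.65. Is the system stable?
Routh array:
s^3: [1, 7.45]; s^2: [2.8, 5.65]; s^1: [5.43214]; s^0: [5.65]
First column: [1, 2.8, 5.43214, 5.65]. Sign changes = 0.
Yes, stable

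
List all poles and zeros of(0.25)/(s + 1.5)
Set denominator = 0: s + 1.5 = 0 → Poles: -1.5
Numerator is a nonzero constant (0.25) → Zeros: none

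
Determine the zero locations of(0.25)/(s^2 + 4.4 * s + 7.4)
Numerator is a nonzero constant (0.25) → Zeros: none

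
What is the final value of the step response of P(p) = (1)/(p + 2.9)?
FVT: lim_{t→∞} y(t) = lim_{p→0} p*Y(p) where Y(p) = P(p)/p.
= lim_{p→0} P(p) = P(0) = num(0)/den(0) = 1/2.9 = 0.3448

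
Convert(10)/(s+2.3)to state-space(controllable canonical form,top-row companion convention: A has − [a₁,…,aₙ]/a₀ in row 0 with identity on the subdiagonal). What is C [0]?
Reachable canonical form: C = numerator coefficients (right-aligned, zero-padded to length n).
num = 10, C = [[10]].
C[0] = 10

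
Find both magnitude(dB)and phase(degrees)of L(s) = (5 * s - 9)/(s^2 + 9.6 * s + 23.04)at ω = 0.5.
Substitute s = j*0.5: L(j0.5) = -0.356013 + 0.18468j.
|L| = 20*log₁₀(sqrt(Re²+Im²)) = -7.94 dB.
∠L = atan2(Im, Re) = 152.58°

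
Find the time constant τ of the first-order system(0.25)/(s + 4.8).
First-order system: τ = -1/pole. Pole = -4.8. τ = -1/(-4.8) = 0.2083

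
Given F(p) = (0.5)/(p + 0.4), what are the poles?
Set denominator = 0: p + 0.4 = 0 → Poles: -0.4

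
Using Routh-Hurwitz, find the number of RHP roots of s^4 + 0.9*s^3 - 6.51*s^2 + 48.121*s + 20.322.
Routh array:
s^4: [1, -6.51, 20.322]; s^3: [0.9, 48.121]; s^2: [-59.9778, 20.322]; s^1: [48.4259]; s^0: [20.322]
First column: [1, 0.9, -59.9778, 48.4259, 20.322]. Sign changes = RHP roots = 2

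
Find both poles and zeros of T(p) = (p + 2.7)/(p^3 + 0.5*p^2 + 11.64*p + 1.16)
Set denominator = 0: p^3 + 0.5*p^2 + 11.64*p + 1.16 = (p + 0.1)(p^2 + 0.4*p + 11.6) = 0 → Poles: -0.1, -0.2 + 3.4j, -0.2 - 3.4j
Set numerator = 0: p + 2.7 = 0 → Zeros: -2.7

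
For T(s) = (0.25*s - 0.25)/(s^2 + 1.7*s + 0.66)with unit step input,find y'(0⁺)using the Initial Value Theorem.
IVT: y'(0⁺) = lim_{s→∞} s²·Y(s) = lim_{s→∞} s·T(s).
deg(num) = 1, deg(den) = 2, relative degree = 1, so s·T(s) → (leading num)/(leading den) = 0.25/1 = 0.25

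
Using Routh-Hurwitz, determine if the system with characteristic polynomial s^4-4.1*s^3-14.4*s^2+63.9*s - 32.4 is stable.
Routh array:
s^4: [1, -14.4, -32.4]; s^3: [-4.1, 63.9]; s^2: [1.18537, -32.4]; s^1: [-48.1667]; s^0: [-32.4]
First column: [1, -4.1, 1.18537, -48.1667, -32.4]. Sign changes = 3.
No, unstable (3 RHP root(s))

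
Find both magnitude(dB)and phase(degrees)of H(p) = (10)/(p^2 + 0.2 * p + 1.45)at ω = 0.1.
Substitute p = j*0.1: H(j0.1) = 6.94311 - 0.096432j.
|H| = 20*log₁₀(sqrt(Re²+Im²)) = 16.83 dB.
∠H = atan2(Im, Re) = -0.80°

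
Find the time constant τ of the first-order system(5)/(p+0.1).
First-order system: τ = -1/pole. Pole = -0.1. τ = -1/(-0.1) = 10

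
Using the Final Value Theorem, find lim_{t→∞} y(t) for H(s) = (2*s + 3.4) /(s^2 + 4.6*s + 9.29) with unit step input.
FVT: lim_{t→∞} y(t) = lim_{s→0} s*Y(s) where Y(s) = H(s)/s.
= lim_{s→0} H(s) = H(0) = num(0)/den(0) = 3.4/9.29 = 0.366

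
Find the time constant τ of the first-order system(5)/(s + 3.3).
First-order system: τ = -1/pole. Pole = -3.3. τ = -1/(-3.3) = 0.303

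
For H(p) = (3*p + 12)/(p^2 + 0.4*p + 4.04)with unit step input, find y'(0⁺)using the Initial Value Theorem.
IVT: y'(0⁺) = lim_{p→∞} p²·Y(p) = lim_{p→∞} p·H(p).
deg(num) = 1, deg(den) = 2, relative degree = 1, so p·H(p) → (leading num)/(leading den) = 3/1 = 3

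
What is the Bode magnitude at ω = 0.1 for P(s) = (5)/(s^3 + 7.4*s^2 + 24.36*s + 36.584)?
Substitute s = j*0.1: P(j0.1) = 0.136342 - 0.00909322j.
|P(j0.1)| = sqrt(Re² + Im²) = 0.1366.
20*log₁₀(0.1366) = -17.29 dB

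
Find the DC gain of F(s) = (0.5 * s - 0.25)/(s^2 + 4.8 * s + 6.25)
DC gain = F(0) = num(0)/den(0) = -0.25/6.25 = -0.04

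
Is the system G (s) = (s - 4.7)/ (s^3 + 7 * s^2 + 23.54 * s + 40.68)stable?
Denominator: s^3 + 7*s^2 + 23.54*s + 40.68 = (s + 3.6)(s^2 + 3.4*s + 11.3). Poles: -1.7 + 2.9j, -1.7 - 2.9j, -3.6. All Re(p)<0: Yes (stable)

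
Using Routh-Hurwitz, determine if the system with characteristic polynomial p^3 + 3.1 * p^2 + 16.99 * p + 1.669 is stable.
Routh array:
p^3: [1, 16.99]; p^2: [3.1, 1.669]; p^1: [16.4516]; p^0: [1.669]
First column: [1, 3.1, 16.4516, 1.669]. Sign changes = 0.
Yes, stable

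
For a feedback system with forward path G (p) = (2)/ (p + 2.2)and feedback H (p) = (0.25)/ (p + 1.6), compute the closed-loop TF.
Closed-loop T = G/(1+GH).
Numerator: G_num * H_den = 2*p + 3.2.
Denominator: G_den * H_den + G_num * H_num = (p^2 + 3.8*p + 3.52) + (0.5) = p^2 + 3.8*p + 4.02.
T(p) = (2*p + 3.2)/(p^2 + 3.8*p + 4.02)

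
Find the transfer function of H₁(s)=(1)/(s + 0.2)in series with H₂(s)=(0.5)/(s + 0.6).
Series: H = H₁ · H₂ = (n₁·n₂)/(d₁·d₂).
Num: n₁·n₂ = 0.5. Den: d₁·d₂ = s^2 + 0.8*s + 0.12.
H(s) = (0.5)/(s^2 + 0.8*s + 0.12)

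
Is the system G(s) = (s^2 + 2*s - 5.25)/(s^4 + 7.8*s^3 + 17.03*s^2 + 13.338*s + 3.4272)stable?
Denominator: s^4 + 7.8*s^3 + 17.03*s^2 + 13.338*s + 3.4272 = (s + 1.7)(s + 4.8)(s + 0.6)(s + 0.7). Poles: -0.6, -0.7, -1.7, -4.8. All Re(p)<0: Yes (stable)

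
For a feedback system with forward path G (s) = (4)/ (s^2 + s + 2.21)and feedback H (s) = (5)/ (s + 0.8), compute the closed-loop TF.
Closed-loop T = G/(1+GH).
Numerator: G_num * H_den = 4*s + 3.2.
Denominator: G_den * H_den + G_num * H_num = (s^3 + 1.8*s^2 + 3.01*s + 1.768) + (20) = s^3 + 1.8*s^2 + 3.01*s + 21.768.
T(s) = (4*s + 3.2)/(s^3 + 1.8*s^2 + 3.01*s + 21.768)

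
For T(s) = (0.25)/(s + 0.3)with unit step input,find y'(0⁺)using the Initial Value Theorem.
IVT: y'(0⁺) = lim_{s→∞} s²·Y(s) = lim_{s→∞} s·T(s).
deg(num) = 0, deg(den) = 1, relative degree = 1, so s·T(s) → (leading num)/(leading den) = 0.25/1 = 0.25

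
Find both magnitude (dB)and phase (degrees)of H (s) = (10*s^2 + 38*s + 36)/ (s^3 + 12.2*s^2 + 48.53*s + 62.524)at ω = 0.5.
Substitute s = j*0.5: H(j0.5) = 0.594927 + 0.0779913j.
|H| = 20*log₁₀(sqrt(Re²+Im²)) = -4.44 dB.
∠H = atan2(Im, Re) = 7.47°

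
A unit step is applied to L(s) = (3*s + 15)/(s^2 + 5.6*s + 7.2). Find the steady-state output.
FVT: lim_{t→∞} y(t) = lim_{s→0} s*Y(s) where Y(s) = L(s)/s.
= lim_{s→0} L(s) = L(0) = num(0)/den(0) = 15/7.2 = 2.083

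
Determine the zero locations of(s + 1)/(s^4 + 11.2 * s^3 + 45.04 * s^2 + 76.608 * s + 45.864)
Set numerator = 0: s + 1 = 0 → Zeros: -1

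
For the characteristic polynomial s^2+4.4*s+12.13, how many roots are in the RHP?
Poles: -2.2 + 2.7j, -2.2 - 2.7j. RHP poles (Re>0): 0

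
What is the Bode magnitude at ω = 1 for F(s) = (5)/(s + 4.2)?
Substitute s = j*1: F(j1) = 1.12661 - 0.26824j.
|F(j1)| = sqrt(Re² + Im²) = 1.158.
20*log₁₀(1.158) = 1.27 dB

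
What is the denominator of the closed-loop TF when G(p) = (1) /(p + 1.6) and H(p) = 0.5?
Characteristic poly = G_den * H_den + G_num * H_num = (p + 1.6) + (0.5) = p + 2.1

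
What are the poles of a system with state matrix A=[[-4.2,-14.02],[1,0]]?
Eigenvalues solve det(λI - A) = 0.
Characteristic polynomial: λ^2 + 4.2*λ + 14.02 = 0.
Roots: -2.1 + 3.1j, -2.1 - 3.1j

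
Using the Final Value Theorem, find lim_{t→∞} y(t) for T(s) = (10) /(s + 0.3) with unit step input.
FVT: lim_{t→∞} y(t) = lim_{s→0} s*Y(s) where Y(s) = T(s)/s.
= lim_{s→0} T(s) = T(0) = num(0)/den(0) = 10/0.3 = 33.33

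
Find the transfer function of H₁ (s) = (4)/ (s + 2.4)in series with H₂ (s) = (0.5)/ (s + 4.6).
Series: H = H₁ · H₂ = (n₁·n₂)/(d₁·d₂).
Num: n₁·n₂ = 2. Den: d₁·d₂ = s^2 + 7*s + 11.04.
H(s) = (2)/(s^2 + 7*s + 11.04)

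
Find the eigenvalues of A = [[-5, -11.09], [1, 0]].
Eigenvalues solve det(λI - A) = 0.
Characteristic polynomial: λ^2 + 5*λ + 11.09 = 0.
Roots: -2.5 + 2.2j, -2.5 - 2.2j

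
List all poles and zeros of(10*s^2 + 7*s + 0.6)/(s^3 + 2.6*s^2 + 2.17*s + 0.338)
Set denominator = 0: s^3 + 2.6*s^2 + 2.17*s + 0.338 = (s + 0.2)(s^2 + 2.4*s + 1.69) = 0 → Poles: -0.2, -1.2 + 0.5j, -1.2 - 0.5j
Set numerator = 0: 10*s^2 + 7*s + 0.6 = 10*(s + 0.1)(s + 0.6) = 0 → Zeros: -0.1, -0.6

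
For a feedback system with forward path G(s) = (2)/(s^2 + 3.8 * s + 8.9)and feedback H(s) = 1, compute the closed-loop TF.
Closed-loop T = G/(1+GH).
Numerator: G_num * H_den = 2.
Denominator: G_den * H_den + G_num * H_num = (s^2 + 3.8*s + 8.9) + (2) = s^2 + 3.8*s + 10.9.
T(s) = (2)/(s^2 + 3.8*s + 10.9)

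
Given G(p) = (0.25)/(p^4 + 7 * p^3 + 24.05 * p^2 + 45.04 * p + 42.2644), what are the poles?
Set denominator = 0: p^4 + 7*p^3 + 24.05*p^2 + 45.04*p + 42.2644 = (p^2 + 2.4*p + 6.28)(p^2 + 4.6*p + 6.73) = 0 → Poles: -1.2 + 2.2j, -1.2 - 2.2j, -2.3 + 1.2j, -2.3 - 1.2j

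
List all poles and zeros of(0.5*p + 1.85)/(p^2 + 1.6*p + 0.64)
Set denominator = 0: p^2 + 1.6*p + 0.64 = (p + 0.8)(p + 0.8) = 0 → Poles: -0.8, -0.8
Set numerator = 0: 0.5*p + 1.85 = 0 → Zeros: -3.7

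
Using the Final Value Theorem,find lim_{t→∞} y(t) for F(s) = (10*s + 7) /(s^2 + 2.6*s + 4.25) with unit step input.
FVT: lim_{t→∞} y(t) = lim_{s→0} s*Y(s) where Y(s) = F(s)/s.
= lim_{s→0} F(s) = F(0) = num(0)/den(0) = 7/4.25 = 1.647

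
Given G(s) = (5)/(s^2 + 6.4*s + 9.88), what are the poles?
Set denominator = 0: s^2 + 6.4*s + 9.88 = (s + 3.8)(s + 2.6) = 0 → Poles: -2.6, -3.8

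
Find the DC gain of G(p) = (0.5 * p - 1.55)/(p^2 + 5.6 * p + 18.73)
DC gain = G(0) = num(0)/den(0) = -1.55/18.73 = -0.08275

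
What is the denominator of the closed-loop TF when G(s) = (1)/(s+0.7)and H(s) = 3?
Characteristic poly = G_den * H_den + G_num * H_num = (s + 0.7) + (3) = s + 3.7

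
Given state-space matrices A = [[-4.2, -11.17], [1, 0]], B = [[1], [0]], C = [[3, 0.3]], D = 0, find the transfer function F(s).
F(s) = C(sI - A)⁻¹B + D.
Characteristic polynomial det(sI - A) = s^2 + 4.2*s + 11.17.
Numerator from C·adj(sI-A)·B + D·det(sI-A) = 3*s + 0.3.
F(s) = (3*s + 0.3)/(s^2 + 4.2*s + 11.17)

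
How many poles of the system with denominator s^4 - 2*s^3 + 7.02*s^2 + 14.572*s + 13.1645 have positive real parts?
s^4 - 2*s^3 + 7.02*s^2 + 14.572*s + 13.1645 = (s^2 - 3.6*s + 11.65)(s^2 + 1.6*s + 1.13). Poles: -0.8 + 0.7j, -0.8 - 0.7j, 1.8 + 2.9j, 1.8 - 2.9j. RHP poles (Re>0): 2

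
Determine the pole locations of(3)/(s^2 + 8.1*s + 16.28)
Set denominator = 0: s^2 + 8.1*s + 16.28 = (s + 4.4)(s + 3.7) = 0 → Poles: -3.7, -4.4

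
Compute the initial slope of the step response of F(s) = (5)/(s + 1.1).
IVT: y'(0⁺) = lim_{s→∞} s²·Y(s) = lim_{s→∞} s·F(s).
deg(num) = 0, deg(den) = 1, relative degree = 1, so s·F(s) → (leading num)/(leading den) = 5/1 = 5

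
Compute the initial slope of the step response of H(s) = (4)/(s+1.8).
IVT: y'(0⁺) = lim_{s→∞} s²·Y(s) = lim_{s→∞} s·H(s).
deg(num) = 0, deg(den) = 1, relative degree = 1, so s·H(s) → (leading num)/(leading den) = 4/1 = 4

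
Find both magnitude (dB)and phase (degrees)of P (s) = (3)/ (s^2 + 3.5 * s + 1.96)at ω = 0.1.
Substitute s = j*0.1: P(j0.1) = 1.49045 - 0.267516j.
|P| = 20*log₁₀(sqrt(Re²+Im²)) = 3.60 dB.
∠P = atan2(Im, Re) = -10.18°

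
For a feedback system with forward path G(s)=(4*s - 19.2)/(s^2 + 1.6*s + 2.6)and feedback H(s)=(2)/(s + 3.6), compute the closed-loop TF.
Closed-loop T = G/(1+GH).
Numerator: G_num * H_den = 4*s^2 - 4.8*s - 69.12.
Denominator: G_den * H_den + G_num * H_num = (s^3 + 5.2*s^2 + 8.36*s + 9.36) + (8*s - 38.4) = s^3 + 5.2*s^2 + 16.36*s - 29.04.
T(s) = (4*s^2 - 4.8*s - 69.12)/(s^3 + 5.2*s^2 + 16.36*s - 29.04)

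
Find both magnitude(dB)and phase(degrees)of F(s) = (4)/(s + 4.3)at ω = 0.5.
Substitute s = j*0.5: F(j0.5) = 0.917823 - 0.106724j.
|F| = 20*log₁₀(sqrt(Re²+Im²)) = -0.69 dB.
∠F = atan2(Im, Re) = -6.63°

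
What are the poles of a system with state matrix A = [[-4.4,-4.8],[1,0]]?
Eigenvalues solve det(λI - A) = 0.
Characteristic polynomial: λ^2 + 4.4*λ + 4.8 = 0.
Factor: (λ + 2.4)(λ + 2) = 0.
Roots: -2, -2.4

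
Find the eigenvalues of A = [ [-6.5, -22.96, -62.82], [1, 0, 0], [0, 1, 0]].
Eigenvalues solve det(λI - A) = 0.
Characteristic polynomial: λ^3 + 6.5*λ^2 + 22.96*λ + 62.82 = 0.
Factor: (λ + 4.5)(λ^2 + 2*λ + 13.96) = 0.
Roots: -1 + 3.6j, -1 - 3.6j, -4.5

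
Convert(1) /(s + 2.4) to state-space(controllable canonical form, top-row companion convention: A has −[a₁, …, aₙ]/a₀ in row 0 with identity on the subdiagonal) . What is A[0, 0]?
Reachable canonical form for den = s + 2.4: top row of A = -[a₁,a₂,...,aₙ]/a₀, ones on the subdiagonal, zeros elsewhere.
A = [[-2.4]].
A[0,0] = -2.4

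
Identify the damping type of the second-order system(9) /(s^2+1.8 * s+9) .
Standard form: ωn²/(s²+2ζωn·s+ωn²) gives ωn=3, ζ=0.3.
Underdamped (ζ = 0.3 < 1)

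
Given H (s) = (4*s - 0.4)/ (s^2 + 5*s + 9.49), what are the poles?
Set denominator = 0: s^2 + 5*s + 9.49 = 0 → Poles: -2.5 + 1.8j, -2.5 - 1.8j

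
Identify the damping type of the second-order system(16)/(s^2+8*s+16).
Standard form: ωn²/(s²+2ζωn·s+ωn²) gives ωn=4, ζ=1.
Critically damped (ζ = 1)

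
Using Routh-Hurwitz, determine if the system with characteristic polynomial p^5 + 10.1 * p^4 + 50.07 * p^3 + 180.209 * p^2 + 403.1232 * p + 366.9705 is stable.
Routh array:
p^5: [1, 50.07, 403.1232]; p^4: [10.1, 180.209, 366.9705]; p^3: [32.2275, 366.789]; p^2: [65.2584, 366.9705]; p^1: [185.563]; p^0: [366.9705]
First column: [1, 10.1, 32.2275, 65.2584, 185.563, 366.9705]. Sign changes = 0.
Yes, stable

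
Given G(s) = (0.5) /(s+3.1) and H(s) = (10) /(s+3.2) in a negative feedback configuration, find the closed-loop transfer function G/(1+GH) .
Closed-loop T = G/(1+GH).
Numerator: G_num * H_den = 0.5*s + 1.6.
Denominator: G_den * H_den + G_num * H_num = (s^2 + 6.3*s + 9.92) + (5) = s^2 + 6.3*s + 14.92.
T(s) = (0.5*s + 1.6)/(s^2 + 6.3*s + 14.92)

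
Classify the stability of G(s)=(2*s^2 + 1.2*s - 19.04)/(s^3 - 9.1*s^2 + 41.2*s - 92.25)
Denominator: s^3 - 9.1*s^2 + 41.2*s - 92.25 = (s - 4.5)(s^2 - 4.6*s + 20.5). Poles: 2.3 + 3.9j, 2.3 - 3.9j, 4.5. Unstable (3 pole(s) in RHP)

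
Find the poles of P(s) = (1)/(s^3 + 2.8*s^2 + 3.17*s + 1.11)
Set denominator = 0: s^3 + 2.8*s^2 + 3.17*s + 1.11 = (s + 0.6)(s^2 + 2.2*s + 1.85) = 0 → Poles: -0.6, -1.1 + 0.8j, -1.1 - 0.8j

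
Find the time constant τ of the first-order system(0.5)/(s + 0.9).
First-order system: τ = -1/pole. Pole = -0.9. τ = -1/(-0.9) = 1.111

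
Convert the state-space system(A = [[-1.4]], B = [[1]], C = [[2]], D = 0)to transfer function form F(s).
F(s) = C(sI - A)⁻¹B + D.
Characteristic polynomial det(sI - A) = s + 1.4.
Numerator from C·adj(sI-A)·B + D·det(sI-A) = 2.
F(s) = (2)/(s + 1.4)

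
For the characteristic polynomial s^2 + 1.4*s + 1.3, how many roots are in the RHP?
Poles: -0.7 + 0.9j, -0.7 - 0.9j. RHP poles (Re>0): 0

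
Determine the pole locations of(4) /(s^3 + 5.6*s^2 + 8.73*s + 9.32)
Set denominator = 0: s^3 + 5.6*s^2 + 8.73*s + 9.32 = (s + 4)(s^2 + 1.6*s + 2.33) = 0 → Poles: -0.8 + 1.3j, -0.8 - 1.3j, -4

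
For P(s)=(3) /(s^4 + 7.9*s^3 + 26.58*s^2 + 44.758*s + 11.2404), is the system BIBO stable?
Denominator: s^4 + 7.9*s^3 + 26.58*s^2 + 44.758*s + 11.2404 = (s + 3.8)(s + 0.3)(s^2 + 3.8*s + 9.86). Poles: -0.3, -1.9 + 2.5j, -1.9 - 2.5j, -3.8. All Re(p)<0: Yes (stable)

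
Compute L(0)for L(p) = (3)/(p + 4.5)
DC gain = L(0) = num(0)/den(0) = 3/4.5 = 0.6667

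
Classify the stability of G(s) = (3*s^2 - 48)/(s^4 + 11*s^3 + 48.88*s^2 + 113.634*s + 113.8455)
Denominator: s^4 + 11*s^3 + 48.88*s^2 + 113.634*s + 113.8455 = (s + 2.7)(s + 4.5)(s^2 + 3.8*s + 9.37). Poles: -1.9 + 2.4j, -1.9 - 2.4j, -2.7, -4.5. Stable (all poles in LHP)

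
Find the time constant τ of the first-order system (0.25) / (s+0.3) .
First-order system: τ = -1/pole. Pole = -0.3. τ = -1/(-0.3) = 3.333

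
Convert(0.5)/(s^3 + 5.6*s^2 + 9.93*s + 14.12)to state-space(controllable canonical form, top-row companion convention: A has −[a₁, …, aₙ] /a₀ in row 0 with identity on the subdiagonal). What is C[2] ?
Reachable canonical form: C = numerator coefficients (right-aligned, zero-padded to length n).
num = 0.5, C = [[0, 0, 0.5]].
C[2] = 0.5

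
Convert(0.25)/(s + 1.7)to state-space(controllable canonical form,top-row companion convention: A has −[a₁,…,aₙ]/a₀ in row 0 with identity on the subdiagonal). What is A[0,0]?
Reachable canonical form for den = s + 1.7: top row of A = -[a₁,a₂,...,aₙ]/a₀, ones on the subdiagonal, zeros elsewhere.
A = [[-1.7]].
A[0,0] = -1.7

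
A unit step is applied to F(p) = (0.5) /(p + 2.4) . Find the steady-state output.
FVT: lim_{t→∞} y(t) = lim_{p→0} p*Y(p) where Y(p) = F(p)/p.
= lim_{p→0} F(p) = F(0) = num(0)/den(0) = 0.5/2.4 = 0.2083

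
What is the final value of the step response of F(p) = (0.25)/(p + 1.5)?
FVT: lim_{t→∞} y(t) = lim_{p→0} p*Y(p) where Y(p) = F(p)/p.
= lim_{p→0} F(p) = F(0) = num(0)/den(0) = 0.25/1.5 = 0.1667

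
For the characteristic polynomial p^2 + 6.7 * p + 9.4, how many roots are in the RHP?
p^2 + 6.7*p + 9.4 = (p + 2)(p + 4.7). Poles: -2, -4.7. RHP poles (Re>0): 0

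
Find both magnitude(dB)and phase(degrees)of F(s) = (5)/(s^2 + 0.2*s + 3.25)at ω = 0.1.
Substitute s = j*0.1: F(j0.1) = 1.54315 - 0.00952562j.
|F| = 20*log₁₀(sqrt(Re²+Im²)) = 3.77 dB.
∠F = atan2(Im, Re) = -0.35°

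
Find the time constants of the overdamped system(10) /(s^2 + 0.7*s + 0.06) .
Overdamped: real poles at -0.6, -0.1. τ = -1/pole → τ₁ = 1.667, τ₂ = 10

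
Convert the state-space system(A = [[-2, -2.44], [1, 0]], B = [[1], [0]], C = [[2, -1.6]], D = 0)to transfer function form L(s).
L(s) = C(sI - A)⁻¹B + D.
Characteristic polynomial det(sI - A) = s^2 + 2*s + 2.44.
Numerator from C·adj(sI-A)·B + D·det(sI-A) = 2*s - 1.6.
L(s) = (2*s - 1.6)/(s^2 + 2*s + 2.44)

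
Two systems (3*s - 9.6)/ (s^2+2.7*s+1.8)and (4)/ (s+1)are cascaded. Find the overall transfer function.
Series: H = H₁ · H₂ = (n₁·n₂)/(d₁·d₂).
Num: n₁·n₂ = 12*s - 38.4. Den: d₁·d₂ = s^3 + 3.7*s^2 + 4.5*s + 1.8.
H(s) = (12*s - 38.4)/(s^3 + 3.7*s^2 + 4.5*s + 1.8)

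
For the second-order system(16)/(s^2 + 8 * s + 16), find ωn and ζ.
Standard form: ωn²/(s²+2ζωn·s+ωn²).
const=16=ωn² → ωn=4, s coeff=8=2ζωn → ζ=1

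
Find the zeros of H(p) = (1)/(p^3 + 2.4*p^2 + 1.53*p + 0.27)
Numerator is a nonzero constant (1) → Zeros: none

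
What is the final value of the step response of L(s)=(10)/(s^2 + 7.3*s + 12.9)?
FVT: lim_{t→∞} y(t) = lim_{s→0} s*Y(s) where Y(s) = L(s)/s.
= lim_{s→0} L(s) = L(0) = num(0)/den(0) = 10/12.9 = 0.7752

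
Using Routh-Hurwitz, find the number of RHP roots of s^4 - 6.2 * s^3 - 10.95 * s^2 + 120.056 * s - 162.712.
Routh array:
s^4: [1, -10.95, -162.712]; s^3: [-6.2, 120.056]; s^2: [8.41387, -162.712]; s^1: [0.157037]; s^0: [-162.712]
First column: [1, -6.2, 8.41387, 0.157037, -162.712]. Sign changes = RHP roots = 3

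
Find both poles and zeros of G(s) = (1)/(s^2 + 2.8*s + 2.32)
Set denominator = 0: s^2 + 2.8*s + 2.32 = 0 → Poles: -1.4 + 0.6j, -1.4 - 0.6j
Numerator is a nonzero constant (1) → Zeros: none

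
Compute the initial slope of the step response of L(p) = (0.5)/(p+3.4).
IVT: y'(0⁺) = lim_{p→∞} p²·Y(p) = lim_{p→∞} p·L(p).
deg(num) = 0, deg(den) = 1, relative degree = 1, so p·L(p) → (leading num)/(leading den) = 0.5/1 = 0.5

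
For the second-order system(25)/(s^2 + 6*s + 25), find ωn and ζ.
Standard form: ωn²/(s²+2ζωn·s+ωn²).
const=25=ωn² → ωn=5, s coeff=6=2ζωn → ζ=0.6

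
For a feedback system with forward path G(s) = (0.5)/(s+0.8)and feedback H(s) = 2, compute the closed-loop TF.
Closed-loop T = G/(1+GH).
Numerator: G_num * H_den = 0.5.
Denominator: G_den * H_den + G_num * H_num = (s + 0.8) + (1) = s + 1.8.
T(s) = (0.5)/(s + 1.8)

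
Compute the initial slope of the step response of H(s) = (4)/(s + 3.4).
IVT: y'(0⁺) = lim_{s→∞} s²·Y(s) = lim_{s→∞} s·H(s).
deg(num) = 0, deg(den) = 1, relative degree = 1, so s·H(s) → (leading num)/(leading den) = 4/1 = 4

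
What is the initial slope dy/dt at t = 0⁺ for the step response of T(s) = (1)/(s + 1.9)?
IVT: y'(0⁺) = lim_{s→∞} s²·Y(s) = lim_{s→∞} s·T(s).
deg(num) = 0, deg(den) = 1, relative degree = 1, so s·T(s) → (leading num)/(leading den) = 1/1 = 1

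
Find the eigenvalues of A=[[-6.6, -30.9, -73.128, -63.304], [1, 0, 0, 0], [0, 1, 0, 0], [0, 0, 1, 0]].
Eigenvalues solve det(λI - A) = 0.
Characteristic polynomial: λ^4 + 6.6*λ^3 + 30.9*λ^2 + 73.128*λ + 63.304 = 0.
Factor: (λ^2 + 2.8*λ + 16.4)(λ^2 + 3.8*λ + 3.86) = 0.
Roots: -1.4 + 3.8j, -1.4 - 3.8j, -1.9 + 0.5j, -1.9 - 0.5j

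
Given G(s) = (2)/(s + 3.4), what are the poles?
Set denominator = 0: s + 3.4 = 0 → Poles: -3.4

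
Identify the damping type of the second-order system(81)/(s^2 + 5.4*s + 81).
Standard form: ωn²/(s²+2ζωn·s+ωn²) gives ωn=9, ζ=0.3.
Underdamped (ζ = 0.3 < 1)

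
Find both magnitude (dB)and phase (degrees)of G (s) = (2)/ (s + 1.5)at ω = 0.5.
Substitute s = j*0.5: G(j0.5) = 1.2 - 0.4j.
|G| = 20*log₁₀(sqrt(Re²+Im²)) = 2.04 dB.
∠G = atan2(Im, Re) = -18.43°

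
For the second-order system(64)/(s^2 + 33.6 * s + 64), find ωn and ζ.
Standard form: ωn²/(s²+2ζωn·s+ωn²).
const=64=ωn² → ωn=8, s coeff=33.6=2ζωn → ζ=2.1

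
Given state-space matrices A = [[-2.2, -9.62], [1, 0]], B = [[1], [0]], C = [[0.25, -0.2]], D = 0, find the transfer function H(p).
H(p) = C(pI - A)⁻¹B + D.
Characteristic polynomial det(pI - A) = p^2 + 2.2*p + 9.62.
Numerator from C·adj(pI-A)·B + D·det(pI-A) = 0.25*p - 0.2.
H(p) = (0.25*p - 0.2)/(p^2 + 2.2*p + 9.62)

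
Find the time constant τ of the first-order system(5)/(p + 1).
First-order system: τ = -1/pole. Pole = -1. τ = -1/(-1) = 1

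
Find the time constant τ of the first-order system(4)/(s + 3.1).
First-order system: τ = -1/pole. Pole = -3.1. τ = -1/(-3.1) = 0.3226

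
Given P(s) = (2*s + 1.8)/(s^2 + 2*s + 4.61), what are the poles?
Set denominator = 0: s^2 + 2*s + 4.61 = 0 → Poles: -1 + 1.9j, -1 - 1.9j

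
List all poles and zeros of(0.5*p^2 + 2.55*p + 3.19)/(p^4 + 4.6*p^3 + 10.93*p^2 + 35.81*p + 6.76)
Set denominator = 0: p^4 + 4.6*p^3 + 10.93*p^2 + 35.81*p + 6.76 = (p + 0.2)(p + 4)(p^2 + 0.4*p + 8.45) = 0 → Poles: -0.2, -0.2 + 2.9j, -0.2 - 2.9j, -4
Set numerator = 0: 0.5*p^2 + 2.55*p + 3.19 = 0.5*(p + 2.9)(p + 2.2) = 0 → Zeros: -2.2, -2.9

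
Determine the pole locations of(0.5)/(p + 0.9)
Set denominator = 0: p + 0.9 = 0 → Poles: -0.9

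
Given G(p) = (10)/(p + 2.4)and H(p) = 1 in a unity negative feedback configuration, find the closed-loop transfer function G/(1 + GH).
Closed-loop T = G/(1+GH).
Numerator: G_num * H_den = 10.
Denominator: G_den * H_den + G_num * H_num = (p + 2.4) + (10) = p + 12.4.
T(p) = (10)/(p + 12.4)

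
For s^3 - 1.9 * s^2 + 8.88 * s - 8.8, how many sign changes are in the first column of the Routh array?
Routh array:
s^3: [1, 8.88]; s^2: [-1.9, -8.8]; s^1: [4.24842]; s^0: [-8.8]
First column: [1, -1.9, 4.24842, -8.8]. Sign changes = 3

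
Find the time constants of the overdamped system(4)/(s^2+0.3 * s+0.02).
Overdamped: real poles at -0.1, -0.2. τ = -1/pole → τ₁ = 10, τ₂ = 5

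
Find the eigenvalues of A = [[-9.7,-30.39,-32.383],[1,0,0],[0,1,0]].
Eigenvalues solve det(λI - A) = 0.
Characteristic polynomial: λ^3 + 9.7*λ^2 + 30.39*λ + 32.383 = 0.
Factor: (λ + 4.7)(λ^2 + 5*λ + 6.89) = 0.
Roots: -2.5 + 0.8j, -2.5 - 0.8j, -4.7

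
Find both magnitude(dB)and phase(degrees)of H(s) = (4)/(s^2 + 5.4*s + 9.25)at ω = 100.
Substitute s = j*100: H(j100) = -0.000399204 - 2.1577e-05j.
|H| = 20*log₁₀(sqrt(Re²+Im²)) = -67.96 dB.
∠H = atan2(Im, Re) = -176.91°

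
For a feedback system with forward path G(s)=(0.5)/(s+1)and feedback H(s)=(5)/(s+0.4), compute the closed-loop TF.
Closed-loop T = G/(1+GH).
Numerator: G_num * H_den = 0.5*s + 0.2.
Denominator: G_den * H_den + G_num * H_num = (s^2 + 1.4*s + 0.4) + (2.5) = s^2 + 1.4*s + 2.9.
T(s) = (0.5*s + 0.2)/(s^2 + 1.4*s + 2.9)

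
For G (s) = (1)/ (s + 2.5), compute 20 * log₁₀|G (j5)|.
Substitute s = j*5: G(j5) = 0.08 - 0.16j.
|G(j5)| = sqrt(Re² + Im²) = 0.1789.
20*log₁₀(0.1789) = -14.95 dB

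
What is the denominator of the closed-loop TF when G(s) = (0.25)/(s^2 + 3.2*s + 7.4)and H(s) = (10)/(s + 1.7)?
Characteristic poly = G_den * H_den + G_num * H_num = (s^3 + 4.9*s^2 + 12.84*s + 12.58) + (2.5) = s^3 + 4.9*s^2 + 12.84*s + 15.08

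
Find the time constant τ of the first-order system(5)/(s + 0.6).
First-order system: τ = -1/pole. Pole = -0.6. τ = -1/(-0.6) = 1.667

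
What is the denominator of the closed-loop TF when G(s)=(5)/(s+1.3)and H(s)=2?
Characteristic poly = G_den * H_den + G_num * H_num = (s + 1.3) + (10) = s + 11.3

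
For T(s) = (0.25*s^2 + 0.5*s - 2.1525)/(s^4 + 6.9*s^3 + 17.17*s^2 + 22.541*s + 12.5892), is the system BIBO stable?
Denominator: s^4 + 6.9*s^3 + 17.17*s^2 + 22.541*s + 12.5892 = (s + 3.6)(s + 1.3)(s^2 + 2*s + 2.69). Poles: -1 + 1.3j, -1 - 1.3j, -1.3, -3.6. All Re(p)<0: Yes (stable)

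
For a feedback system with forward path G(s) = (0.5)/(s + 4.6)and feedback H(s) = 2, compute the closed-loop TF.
Closed-loop T = G/(1+GH).
Numerator: G_num * H_den = 0.5.
Denominator: G_den * H_den + G_num * H_num = (s + 4.6) + (1) = s + 5.6.
T(s) = (0.5)/(s + 5.6)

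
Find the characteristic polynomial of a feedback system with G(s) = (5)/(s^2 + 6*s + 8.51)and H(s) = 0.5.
Characteristic poly = G_den * H_den + G_num * H_num = (s^2 + 6*s + 8.51) + (2.5) = s^2 + 6*s + 11.01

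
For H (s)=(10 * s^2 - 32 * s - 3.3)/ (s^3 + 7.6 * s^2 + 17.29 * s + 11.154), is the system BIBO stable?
Denominator: s^3 + 7.6*s^2 + 17.29*s + 11.154 = (s + 1.1)(s + 2.6)(s + 3.9). Poles: -1.1, -2.6, -3.9. All Re(p)<0: Yes (stable)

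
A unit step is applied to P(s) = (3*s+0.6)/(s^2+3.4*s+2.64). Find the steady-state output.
FVT: lim_{t→∞} y(t) = lim_{s→0} s*Y(s) where Y(s) = P(s)/s.
= lim_{s→0} P(s) = P(0) = num(0)/den(0) = 0.6/2.64 = 0.2273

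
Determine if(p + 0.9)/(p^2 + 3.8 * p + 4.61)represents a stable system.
Denominator: p^2 + 3.8*p + 4.61. Poles: -1.9 + 1j, -1.9 - 1j. All Re(p)<0: Yes (stable)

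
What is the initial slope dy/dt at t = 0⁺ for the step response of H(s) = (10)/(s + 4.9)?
IVT: y'(0⁺) = lim_{s→∞} s²·Y(s) = lim_{s→∞} s·H(s).
deg(num) = 0, deg(den) = 1, relative degree = 1, so s·H(s) → (leading num)/(leading den) = 10/1 = 10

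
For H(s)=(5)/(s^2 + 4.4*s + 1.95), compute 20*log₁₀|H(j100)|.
Substitute s = j*100: H(j100) = -0.000499131 - 2.1966e-05j.
|H(j100)| = sqrt(Re² + Im²) = 0.0004996.
20*log₁₀(0.0004996) = -66.03 dB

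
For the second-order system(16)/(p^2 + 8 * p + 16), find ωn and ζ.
Standard form: ωn²/(p²+2ζωn·p+ωn²).
const=16=ωn² → ωn=4, p coeff=8=2ζωn → ζ=1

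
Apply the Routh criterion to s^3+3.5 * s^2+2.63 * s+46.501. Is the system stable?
Routh array:
s^3: [1, 2.63]; s^2: [3.5, 46.501]; s^1: [-10.656]; s^0: [46.501]
First column: [1, 3.5, -10.656, 46.501]. Sign changes = 2.
No, unstable (2 RHP root(s))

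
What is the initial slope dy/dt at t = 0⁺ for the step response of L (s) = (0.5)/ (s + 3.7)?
IVT: y'(0⁺) = lim_{s→∞} s²·Y(s) = lim_{s→∞} s·L(s).
deg(num) = 0, deg(den) = 1, relative degree = 1, so s·L(s) → (leading num)/(leading den) = 0.5/1 = 0.5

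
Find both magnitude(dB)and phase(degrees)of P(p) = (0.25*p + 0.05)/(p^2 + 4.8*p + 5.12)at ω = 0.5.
Substitute p = j*0.5: P(j0.5) = 0.0184382 + 0.0165808j.
|P| = 20*log₁₀(sqrt(Re²+Im²)) = -32.11 dB.
∠P = atan2(Im, Re) = 41.96°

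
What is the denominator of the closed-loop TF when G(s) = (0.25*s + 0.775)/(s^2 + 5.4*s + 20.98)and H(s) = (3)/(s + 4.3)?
Characteristic poly = G_den * H_den + G_num * H_num = (s^3 + 9.7*s^2 + 44.2*s + 90.214) + (0.75*s + 2.325) = s^3 + 9.7*s^2 + 44.95*s + 92.539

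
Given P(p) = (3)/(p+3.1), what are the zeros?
Numerator is a nonzero constant (3) → Zeros: none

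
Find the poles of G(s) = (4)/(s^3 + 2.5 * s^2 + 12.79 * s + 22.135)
Set denominator = 0: s^3 + 2.5*s^2 + 12.79*s + 22.135 = (s + 1.9)(s^2 + 0.6*s + 11.65) = 0 → Poles: -0.3 + 3.4j, -0.3 - 3.4j, -1.9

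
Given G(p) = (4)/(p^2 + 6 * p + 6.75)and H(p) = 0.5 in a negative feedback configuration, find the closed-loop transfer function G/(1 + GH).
Closed-loop T = G/(1+GH).
Numerator: G_num * H_den = 4.
Denominator: G_den * H_den + G_num * H_num = (p^2 + 6*p + 6.75) + (2) = p^2 + 6*p + 8.75.
T(p) = (4)/(p^2 + 6*p + 8.75)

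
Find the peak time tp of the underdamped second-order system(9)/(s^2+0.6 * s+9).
Standard form: ωn²/(s²+2ζωn·s+ωn²) → ωn = 3, ζ = 0.1.
ωd = ωn·√(1-ζ²) = 3·√(1-0.1²) = 2.985.
tp = π/ωd = π/2.985 = 1.052 s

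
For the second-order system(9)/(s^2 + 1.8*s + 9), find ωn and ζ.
Standard form: ωn²/(s²+2ζωn·s+ωn²).
const=9=ωn² → ωn=3, s coeff=1.8=2ζωn → ζ=0.3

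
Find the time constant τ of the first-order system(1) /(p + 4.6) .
First-order system: τ = -1/pole. Pole = -4.6. τ = -1/(-4.6) = 0.2174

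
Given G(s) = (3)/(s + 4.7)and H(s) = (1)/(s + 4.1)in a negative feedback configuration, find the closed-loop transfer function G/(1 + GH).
Closed-loop T = G/(1+GH).
Numerator: G_num * H_den = 3*s + 12.3.
Denominator: G_den * H_den + G_num * H_num = (s^2 + 8.8*s + 19.27) + (3) = s^2 + 8.8*s + 22.27.
T(s) = (3*s + 12.3)/(s^2 + 8.8*s + 22.27)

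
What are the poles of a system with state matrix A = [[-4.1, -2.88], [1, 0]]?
Eigenvalues solve det(λI - A) = 0.
Characteristic polynomial: λ^2 + 4.1*λ + 2.88 = 0.
Factor: (λ + 3.2)(λ + 0.9) = 0.
Roots: -0.9, -3.2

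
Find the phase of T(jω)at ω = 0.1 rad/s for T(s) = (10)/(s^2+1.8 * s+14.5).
Substitute s = j*0.1: T(j0.1) = 0.690025 - 0.00857173j.
∠T(j0.1) = atan2(Im, Re) = atan2(-0.00857173, 0.690025) = -0.71°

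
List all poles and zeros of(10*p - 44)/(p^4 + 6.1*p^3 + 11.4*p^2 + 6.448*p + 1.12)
Set denominator = 0: p^4 + 6.1*p^3 + 11.4*p^2 + 6.448*p + 1.12 = (p + 0.4)(p + 2.5)(p + 0.4)(p + 2.8) = 0 → Poles: -0.4, -0.4, -2.5, -2.8
Set numerator = 0: 10*p - 44 = 0 → Zeros: 4.4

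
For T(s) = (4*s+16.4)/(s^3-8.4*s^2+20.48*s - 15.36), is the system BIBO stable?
Denominator: s^3 - 8.4*s^2 + 20.48*s - 15.36 = (s - 1.6)(s - 2)(s - 4.8). Poles: 1.6, 2, 4.8. All Re(p)<0: No (unstable)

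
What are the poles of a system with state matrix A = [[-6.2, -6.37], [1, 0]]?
Eigenvalues solve det(λI - A) = 0.
Characteristic polynomial: λ^2 + 6.2*λ + 6.37 = 0.
Factor: (λ + 1.3)(λ + 4.9) = 0.
Roots: -1.3, -4.9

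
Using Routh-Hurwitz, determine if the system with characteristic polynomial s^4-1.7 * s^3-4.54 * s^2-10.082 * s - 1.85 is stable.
Routh array:
s^4: [1, -4.54, -1.85]; s^3: [-1.7, -10.082]; s^2: [-10.4706, -1.85]; s^1: [-9.78163]; s^0: [-1.85]
First column: [1, -1.7, -10.4706, -9.78163, -1.85]. Sign changes = 1.
No, unstable (1 RHP root(s))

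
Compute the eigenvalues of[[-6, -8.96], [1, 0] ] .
Eigenvalues solve det(λI - A) = 0.
Characteristic polynomial: λ^2 + 6*λ + 8.96 = 0.
Factor: (λ + 3.2)(λ + 2.8) = 0.
Roots: -2.8, -3.2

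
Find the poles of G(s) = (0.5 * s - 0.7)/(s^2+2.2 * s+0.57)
Set denominator = 0: s^2 + 2.2*s + 0.57 = (s + 0.3)(s + 1.9) = 0 → Poles: -0.3, -1.9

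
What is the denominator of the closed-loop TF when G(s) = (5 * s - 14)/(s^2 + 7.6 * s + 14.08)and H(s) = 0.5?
Characteristic poly = G_den * H_den + G_num * H_num = (s^2 + 7.6*s + 14.08) + (2.5*s - 7) = s^2 + 10.1*s + 7.08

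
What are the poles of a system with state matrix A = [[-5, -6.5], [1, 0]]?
Eigenvalues solve det(λI - A) = 0.
Characteristic polynomial: λ^2 + 5*λ + 6.5 = 0.
Roots: -2.5 + 0.5j, -2.5 - 0.5j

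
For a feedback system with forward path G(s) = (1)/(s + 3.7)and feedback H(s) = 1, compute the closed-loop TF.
Closed-loop T = G/(1+GH).
Numerator: G_num * H_den = 1.
Denominator: G_den * H_den + G_num * H_num = (s + 3.7) + (1) = s + 4.7.
T(s) = (1)/(s + 4.7)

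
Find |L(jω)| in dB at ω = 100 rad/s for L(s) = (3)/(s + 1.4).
Substitute s = j*100: L(j100) = 0.000419918 - 0.0299941j.
|L(j100)| = sqrt(Re² + Im²) = 0.03.
20*log₁₀(0.03) = -30.46 dB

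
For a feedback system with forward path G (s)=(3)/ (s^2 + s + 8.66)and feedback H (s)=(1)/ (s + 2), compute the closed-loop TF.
Closed-loop T = G/(1+GH).
Numerator: G_num * H_den = 3*s + 6.
Denominator: G_den * H_den + G_num * H_num = (s^3 + 3*s^2 + 10.66*s + 17.32) + (3) = s^3 + 3*s^2 + 10.66*s + 20.32.
T(s) = (3*s + 6)/(s^3 + 3*s^2 + 10.66*s + 20.32)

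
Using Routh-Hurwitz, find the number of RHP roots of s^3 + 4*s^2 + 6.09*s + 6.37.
Routh array:
s^3: [1, 6.09]; s^2: [4, 6.37]; s^1: [4.4975]; s^0: [6.37]
First column: [1, 4, 4.4975, 6.37]. Sign changes = RHP roots = 0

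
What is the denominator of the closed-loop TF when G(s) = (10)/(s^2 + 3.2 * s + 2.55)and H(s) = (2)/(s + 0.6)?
Characteristic poly = G_den * H_den + G_num * H_num = (s^3 + 3.8*s^2 + 4.47*s + 1.53) + (20) = s^3 + 3.8*s^2 + 4.47*s + 21.53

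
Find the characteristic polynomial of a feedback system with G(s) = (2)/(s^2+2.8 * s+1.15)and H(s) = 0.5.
Characteristic poly = G_den * H_den + G_num * H_num = (s^2 + 2.8*s + 1.15) + (1) = s^2 + 2.8*s + 2.15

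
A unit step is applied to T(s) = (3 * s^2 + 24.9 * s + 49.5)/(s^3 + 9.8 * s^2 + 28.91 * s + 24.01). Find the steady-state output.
FVT: lim_{t→∞} y(t) = lim_{s→0} s*Y(s) where Y(s) = T(s)/s.
= lim_{s→0} T(s) = T(0) = num(0)/den(0) = 49.5/24.01 = 2.062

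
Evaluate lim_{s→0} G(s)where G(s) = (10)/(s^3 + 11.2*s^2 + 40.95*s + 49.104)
DC gain = G(0) = num(0)/den(0) = 10/49.104 = 0.2036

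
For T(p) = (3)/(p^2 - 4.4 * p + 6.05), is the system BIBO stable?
Denominator: p^2 - 4.4*p + 6.05. Poles: 2.2 + 1.1j, 2.2 - 1.1j. All Re(p)<0: No (unstable)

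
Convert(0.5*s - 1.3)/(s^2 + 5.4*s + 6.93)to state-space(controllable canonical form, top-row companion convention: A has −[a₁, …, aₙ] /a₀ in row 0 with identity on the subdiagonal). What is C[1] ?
Reachable canonical form: C = numerator coefficients (right-aligned, zero-padded to length n).
num = 0.5*s - 1.3, C = [[0.5, -1.3]].
C[1] = -1.3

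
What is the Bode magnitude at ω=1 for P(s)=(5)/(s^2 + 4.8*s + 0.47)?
Substitute s = j*1: P(j1) = -0.113632 - 1.02912j.
|P(j1)| = sqrt(Re² + Im²) = 1.035.
20*log₁₀(1.035) = 0.30 dB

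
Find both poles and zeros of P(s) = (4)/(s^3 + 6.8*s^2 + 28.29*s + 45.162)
Set denominator = 0: s^3 + 6.8*s^2 + 28.29*s + 45.162 = (s + 2.6)(s^2 + 4.2*s + 17.37) = 0 → Poles: -2.1 + 3.6j, -2.1 - 3.6j, -2.6
Numerator is a nonzero constant (4) → Zeros: none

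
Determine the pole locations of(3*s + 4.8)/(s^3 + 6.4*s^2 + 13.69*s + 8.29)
Set denominator = 0: s^3 + 6.4*s^2 + 13.69*s + 8.29 = (s + 1)(s^2 + 5.4*s + 8.29) = 0 → Poles: -1, -2.7 + 1j, -2.7 - 1j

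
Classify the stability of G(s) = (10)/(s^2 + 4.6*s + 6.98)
Denominator: s^2 + 4.6*s + 6.98. Poles: -2.3 + 1.3j, -2.3 - 1.3j. Stable (all poles in LHP)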